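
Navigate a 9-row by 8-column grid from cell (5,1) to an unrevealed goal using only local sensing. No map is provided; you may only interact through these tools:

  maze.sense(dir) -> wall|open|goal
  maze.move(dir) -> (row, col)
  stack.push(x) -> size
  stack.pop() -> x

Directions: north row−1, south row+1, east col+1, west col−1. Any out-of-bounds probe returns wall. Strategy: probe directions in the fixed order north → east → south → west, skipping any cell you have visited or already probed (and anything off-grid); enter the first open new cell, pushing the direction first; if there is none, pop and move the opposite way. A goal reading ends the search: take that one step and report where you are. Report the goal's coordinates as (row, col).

>> maze.sense(dir=north)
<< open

>> stack.push(x=north)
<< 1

>> maze.move(dir=north)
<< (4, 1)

>> maze.sense(dir=north)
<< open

>> stack.push(x=north)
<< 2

>> maze.move(dir=north)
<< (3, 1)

>> maze.sense(dir=north)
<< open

>> stack.push(x=north)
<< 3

>> maze.move(dir=north)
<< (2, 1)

>> maze.sense(dir=north)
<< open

>> stack.push(x=north)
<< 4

>> maze.move(dir=north)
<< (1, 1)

>> maze.sense(dir=north)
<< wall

>> maze.sense(dir=east)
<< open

>> stack.push(x=east)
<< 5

>> maze.move(dir=east)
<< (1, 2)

>> maze.sense(dir=north)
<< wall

>> maze.sense(dir=east)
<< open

>> stack.push(x=east)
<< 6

>> maze.move(dir=east)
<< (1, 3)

>> maze.sense(dir=north)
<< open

>> stack.push(x=north)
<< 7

>> maze.move(dir=north)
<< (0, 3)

>> maze.sense(dir=east)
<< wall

>> stack.pop()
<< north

>> maze.move(dir=south)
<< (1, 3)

>> maze.sense(dir=east)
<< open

>> stack.push(x=east)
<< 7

>> maze.move(dir=east)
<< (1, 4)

>> maze.sense(dir=east)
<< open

>> stack.push(x=east)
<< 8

>> maze.move(dir=east)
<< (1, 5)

>> maze.sense(dir=north)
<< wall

>> maze.sense(dir=east)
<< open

>> stack.push(x=east)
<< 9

>> maze.move(dir=east)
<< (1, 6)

>> maze.sense(dir=north)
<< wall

>> maze.sense(dir=east)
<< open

>> stack.push(x=east)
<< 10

>> maze.move(dir=east)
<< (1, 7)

>> maze.sense(dir=north)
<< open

>> stack.push(x=north)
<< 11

>> maze.move(dir=north)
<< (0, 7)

>> stack.pop()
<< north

>> maze.move(dir=south)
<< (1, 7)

>> maze.sense(dir=south)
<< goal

>> maze.move(dir=south)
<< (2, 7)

Answer: (2, 7)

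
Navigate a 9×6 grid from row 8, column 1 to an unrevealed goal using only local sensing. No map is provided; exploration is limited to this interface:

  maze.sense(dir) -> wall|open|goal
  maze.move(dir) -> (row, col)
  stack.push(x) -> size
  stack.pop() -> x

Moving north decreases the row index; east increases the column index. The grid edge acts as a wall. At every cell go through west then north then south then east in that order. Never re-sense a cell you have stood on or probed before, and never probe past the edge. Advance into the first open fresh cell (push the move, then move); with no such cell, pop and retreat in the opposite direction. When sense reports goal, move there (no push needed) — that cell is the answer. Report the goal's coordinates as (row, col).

→ maze.sense(dir: west)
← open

→ stack.push(x: west)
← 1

→ maze.move(dir: west)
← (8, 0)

→ maze.sense(dir: north)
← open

→ stack.push(x: north)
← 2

→ maze.move(dir: north)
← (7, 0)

→ maze.sense(dir: north)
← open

→ stack.push(x: north)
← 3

→ maze.move(dir: north)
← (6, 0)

→ maze.sense(dir: north)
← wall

→ maze.sense(dir: east)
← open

→ stack.push(x: east)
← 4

→ maze.move(dir: east)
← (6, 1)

→ maze.sense(dir: north)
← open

→ stack.push(x: north)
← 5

→ maze.move(dir: north)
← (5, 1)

→ maze.sense(dir: north)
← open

→ stack.push(x: north)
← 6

→ maze.move(dir: north)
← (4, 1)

→ maze.sense(dir: west)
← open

→ stack.push(x: west)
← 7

→ maze.move(dir: west)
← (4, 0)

→ maze.sense(dir: north)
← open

→ stack.push(x: north)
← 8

→ maze.move(dir: north)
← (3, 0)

→ maze.sense(dir: north)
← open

→ stack.push(x: north)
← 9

→ maze.move(dir: north)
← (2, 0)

→ maze.sense(dir: north)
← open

→ stack.push(x: north)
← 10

→ maze.move(dir: north)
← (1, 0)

→ maze.sense(dir: north)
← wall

→ maze.sense(dir: east)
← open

→ stack.push(x: east)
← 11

→ maze.move(dir: east)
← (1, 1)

→ maze.sense(dir: north)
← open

→ stack.push(x: north)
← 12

→ maze.move(dir: north)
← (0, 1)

→ maze.sense(dir: east)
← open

→ stack.push(x: east)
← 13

→ maze.move(dir: east)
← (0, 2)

→ maze.sense(dir: south)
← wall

→ maze.sense(dir: east)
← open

→ stack.push(x: east)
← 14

→ maze.move(dir: east)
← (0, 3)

→ maze.sense(dir: south)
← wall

→ maze.sense(dir: east)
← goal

→ maze.move(dir: east)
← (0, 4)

Answer: (0, 4)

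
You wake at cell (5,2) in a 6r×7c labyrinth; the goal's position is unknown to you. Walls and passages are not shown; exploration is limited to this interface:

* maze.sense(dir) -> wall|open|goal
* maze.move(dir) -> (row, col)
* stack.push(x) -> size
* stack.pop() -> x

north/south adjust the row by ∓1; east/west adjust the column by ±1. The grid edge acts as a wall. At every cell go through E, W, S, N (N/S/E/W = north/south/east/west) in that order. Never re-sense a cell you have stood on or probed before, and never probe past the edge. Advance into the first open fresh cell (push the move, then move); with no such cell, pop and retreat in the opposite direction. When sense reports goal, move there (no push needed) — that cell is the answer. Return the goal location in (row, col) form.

-- sense(east) -> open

-- push(east) -> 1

-- move(east) -> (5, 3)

-- sense(east) -> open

-- push(east) -> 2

-- move(east) -> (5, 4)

-- sense(east) -> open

-- push(east) -> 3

-- move(east) -> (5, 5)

-- sense(east) -> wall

-- sense(north) -> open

-- push(north) -> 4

-- move(north) -> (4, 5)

-- sense(east) -> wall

-- sense(west) -> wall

-- sense(north) -> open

-- push(north) -> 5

-- move(north) -> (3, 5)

-- sense(east) -> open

-- push(east) -> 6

-- move(east) -> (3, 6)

-- sense(north) -> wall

-- pop() -> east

-- move(west) -> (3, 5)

-- sense(west) -> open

-- push(west) -> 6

-- move(west) -> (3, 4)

-- sense(west) -> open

-- push(west) -> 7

-- move(west) -> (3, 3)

-- sense(west) -> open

-- push(west) -> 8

-- move(west) -> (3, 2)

-- sense(west) -> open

-- push(west) -> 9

-- move(west) -> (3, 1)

-- sense(west) -> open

-- push(west) -> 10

-- move(west) -> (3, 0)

-- sense(south) -> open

-- push(south) -> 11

-- move(south) -> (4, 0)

-- sense(east) -> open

-- push(east) -> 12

-- move(east) -> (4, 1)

-- sense(east) -> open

-- push(east) -> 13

-- move(east) -> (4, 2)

-- sense(east) -> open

-- push(east) -> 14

-- move(east) -> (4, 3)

-- pop() -> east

-- move(west) -> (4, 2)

-- pop() -> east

-- move(west) -> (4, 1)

-- sense(south) -> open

-- push(south) -> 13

-- move(south) -> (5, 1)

-- sense(west) -> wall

-- pop() -> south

-- move(north) -> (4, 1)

-- pop() -> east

-- move(west) -> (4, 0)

-- pop() -> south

-- move(north) -> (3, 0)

-- sense(north) -> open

-- push(north) -> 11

-- move(north) -> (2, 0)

-- sense(east) -> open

-- push(east) -> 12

-- move(east) -> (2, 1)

-- sense(east) -> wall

-- sense(north) -> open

-- push(north) -> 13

-- move(north) -> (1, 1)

-- sense(east) -> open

-- push(east) -> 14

-- move(east) -> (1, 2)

-- sense(east) -> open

-- push(east) -> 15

-- move(east) -> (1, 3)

-- sense(east) -> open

-- push(east) -> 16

-- move(east) -> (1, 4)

-- sense(east) -> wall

-- sense(south) -> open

-- push(south) -> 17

-- move(south) -> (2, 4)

-- sense(east) -> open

-- push(east) -> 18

-- move(east) -> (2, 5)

-- pop() -> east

-- move(west) -> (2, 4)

-- sense(west) -> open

-- push(west) -> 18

-- move(west) -> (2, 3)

-- pop() -> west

-- move(east) -> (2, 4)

-- pop() -> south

-- move(north) -> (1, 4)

-- sense(north) -> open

-- push(north) -> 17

-- move(north) -> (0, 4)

-- sense(east) -> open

-- push(east) -> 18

-- move(east) -> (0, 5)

-- sense(east) -> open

-- push(east) -> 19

-- move(east) -> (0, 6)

-- sense(south) -> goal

-- move(south) -> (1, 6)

Answer: (1, 6)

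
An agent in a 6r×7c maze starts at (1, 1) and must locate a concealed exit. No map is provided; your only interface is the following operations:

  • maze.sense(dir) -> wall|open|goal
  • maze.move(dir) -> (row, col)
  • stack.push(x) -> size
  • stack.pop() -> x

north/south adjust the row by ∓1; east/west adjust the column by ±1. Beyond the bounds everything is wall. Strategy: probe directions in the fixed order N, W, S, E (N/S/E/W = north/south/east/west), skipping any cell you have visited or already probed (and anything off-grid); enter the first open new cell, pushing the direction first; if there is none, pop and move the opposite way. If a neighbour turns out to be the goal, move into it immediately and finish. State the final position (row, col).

Invoking maze.sense on dir→north, : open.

I invoke stack.push on x→north, → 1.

Using maze.move on dir→north, yielding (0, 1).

I invoke maze.sense on dir→west, giving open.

I invoke stack.push on x→west, → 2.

Next I call maze.move on dir→west, : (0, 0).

I call maze.sense on dir→south, which returns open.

I invoke stack.push on x→south, and get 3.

Then maze.move on dir→south, — result: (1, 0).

Then maze.sense on dir→south, : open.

I use stack.push on x→south, : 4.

Using maze.move on dir→south, which returns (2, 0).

Using maze.sense on dir→south, and observe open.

I run stack.push on x→south, which returns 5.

I use maze.move on dir→south, which returns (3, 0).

Next I call maze.sense on dir→south, — result: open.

Using stack.push on x→south, and see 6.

I run maze.move on dir→south, : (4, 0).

I run maze.sense on dir→south, and see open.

Now I run stack.push on x→south, which returns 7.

Now I run maze.move on dir→south, : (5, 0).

Then maze.sense on dir→east, and see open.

Now I run stack.push on x→east, giving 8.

I call maze.move on dir→east, and see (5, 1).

Now I run maze.sense on dir→north, — result: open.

I try stack.push on x→north, which returns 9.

I use maze.move on dir→north, : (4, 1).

Calling maze.sense on dir→north, and see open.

Using stack.push on x→north, and see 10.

Calling maze.move on dir→north, : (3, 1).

I run maze.sense on dir→north, and observe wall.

Now I run maze.sense on dir→east, : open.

I call stack.push on x→east, → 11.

I call maze.move on dir→east, yielding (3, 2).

I run maze.sense on dir→north, and observe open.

Calling stack.push on x→north, and get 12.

I call maze.move on dir→north, : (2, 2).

Using maze.sense on dir→north, and observe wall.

I try maze.sense on dir→east, → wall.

I run stack.pop(), yielding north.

Calling maze.move on dir→south, and see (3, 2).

Next I call maze.sense on dir→south, and see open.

Now I run stack.push on x→south, → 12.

Then maze.move on dir→south, and observe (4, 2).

Then maze.sense on dir→south, and get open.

I use stack.push on x→south, — result: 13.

Invoking maze.move on dir→south, → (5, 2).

Calling maze.sense on dir→east, and observe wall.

I try stack.pop, : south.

I run maze.move on dir→north, : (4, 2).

Then maze.sense on dir→east, and get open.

I use stack.push on x→east, — result: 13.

Now I run maze.move on dir→east, — result: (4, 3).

I run maze.sense on dir→north, and observe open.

I invoke stack.push on x→north, which returns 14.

I use maze.move on dir→north, which returns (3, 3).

Now I run maze.sense on dir→east, which returns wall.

Now I run stack.pop(), — result: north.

Next I call maze.move on dir→south, giving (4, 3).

I call maze.sense on dir→east, : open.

Next I call stack.push on x→east, : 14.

Invoking maze.move on dir→east, : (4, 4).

Calling maze.sense on dir→south, yielding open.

Calling stack.push on x→south, and get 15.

I invoke maze.move on dir→south, and observe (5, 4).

Then maze.sense on dir→east, which returns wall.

I call stack.pop(), yielding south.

I invoke maze.move on dir→north, and observe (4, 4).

I run maze.sense on dir→east, yielding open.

I invoke stack.push on x→east, and observe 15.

I invoke maze.move on dir→east, and see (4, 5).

Using maze.sense on dir→north, and see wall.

I use maze.sense on dir→east, — result: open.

I invoke stack.push on x→east, — result: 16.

I call maze.move on dir→east, which returns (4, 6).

I try maze.sense on dir→north, and get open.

Next I call stack.push on x→north, and observe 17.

Calling maze.move on dir→north, yielding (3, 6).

Invoking maze.sense on dir→north, yielding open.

I try stack.push on x→north, giving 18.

Next I call maze.move on dir→north, — result: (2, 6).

I use maze.sense on dir→north, and observe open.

I call stack.push on x→north, yielding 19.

Now I run maze.move on dir→north, giving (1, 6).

I run maze.sense on dir→north, : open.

Using stack.push on x→north, : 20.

Then maze.move on dir→north, and get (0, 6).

Then maze.sense on dir→west, and see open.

I invoke stack.push on x→west, → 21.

Using maze.move on dir→west, — result: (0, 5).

I invoke maze.sense on dir→west, and get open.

I try stack.push on x→west, — result: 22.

I call maze.move on dir→west, and observe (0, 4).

I call maze.sense on dir→west, and get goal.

Now I run maze.move on dir→west, : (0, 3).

Answer: (0, 3)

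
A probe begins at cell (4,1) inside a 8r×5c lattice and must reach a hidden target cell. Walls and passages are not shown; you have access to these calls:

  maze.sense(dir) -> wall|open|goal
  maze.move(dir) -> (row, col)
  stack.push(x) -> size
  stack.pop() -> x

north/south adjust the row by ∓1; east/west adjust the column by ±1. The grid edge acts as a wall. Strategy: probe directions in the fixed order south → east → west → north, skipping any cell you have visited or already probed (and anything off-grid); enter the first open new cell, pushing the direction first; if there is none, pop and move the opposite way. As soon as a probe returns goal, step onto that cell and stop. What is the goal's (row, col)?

>>> maze.sense dir=south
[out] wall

>>> maze.sense dir=east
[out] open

>>> stack.push x=east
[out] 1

>>> maze.move dir=east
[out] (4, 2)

>>> maze.sense dir=south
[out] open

>>> stack.push x=south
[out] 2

>>> maze.move dir=south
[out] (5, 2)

>>> maze.sense dir=south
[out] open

>>> stack.push x=south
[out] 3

>>> maze.move dir=south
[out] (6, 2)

>>> maze.sense dir=south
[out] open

>>> stack.push x=south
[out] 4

>>> maze.move dir=south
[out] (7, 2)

>>> maze.sense dir=east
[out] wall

>>> maze.sense dir=west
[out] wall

>>> stack.pop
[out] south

>>> maze.move dir=north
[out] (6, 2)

>>> maze.sense dir=east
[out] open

>>> stack.push x=east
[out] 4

>>> maze.move dir=east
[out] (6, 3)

>>> maze.sense dir=east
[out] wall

>>> maze.sense dir=north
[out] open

>>> stack.push x=north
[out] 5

>>> maze.move dir=north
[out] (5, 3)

>>> maze.sense dir=east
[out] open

>>> stack.push x=east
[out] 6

>>> maze.move dir=east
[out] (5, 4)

>>> maze.sense dir=north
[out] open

>>> stack.push x=north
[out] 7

>>> maze.move dir=north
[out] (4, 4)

>>> maze.sense dir=west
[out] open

>>> stack.push x=west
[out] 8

>>> maze.move dir=west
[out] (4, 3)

>>> maze.sense dir=north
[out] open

>>> stack.push x=north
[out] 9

>>> maze.move dir=north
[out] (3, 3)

>>> maze.sense dir=east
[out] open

>>> stack.push x=east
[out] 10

>>> maze.move dir=east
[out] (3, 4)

>>> maze.sense dir=north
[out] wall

>>> stack.pop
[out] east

>>> maze.move dir=west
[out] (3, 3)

>>> maze.sense dir=west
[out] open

>>> stack.push x=west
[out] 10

>>> maze.move dir=west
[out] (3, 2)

>>> maze.sense dir=west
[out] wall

>>> maze.sense dir=north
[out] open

>>> stack.push x=north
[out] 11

>>> maze.move dir=north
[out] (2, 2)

>>> maze.sense dir=east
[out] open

>>> stack.push x=east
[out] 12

>>> maze.move dir=east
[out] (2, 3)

>>> maze.sense dir=north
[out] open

>>> stack.push x=north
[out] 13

>>> maze.move dir=north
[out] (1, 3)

>>> maze.sense dir=east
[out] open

>>> stack.push x=east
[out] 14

>>> maze.move dir=east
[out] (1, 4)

>>> maze.sense dir=north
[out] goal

>>> maze.move dir=north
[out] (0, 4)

Answer: (0, 4)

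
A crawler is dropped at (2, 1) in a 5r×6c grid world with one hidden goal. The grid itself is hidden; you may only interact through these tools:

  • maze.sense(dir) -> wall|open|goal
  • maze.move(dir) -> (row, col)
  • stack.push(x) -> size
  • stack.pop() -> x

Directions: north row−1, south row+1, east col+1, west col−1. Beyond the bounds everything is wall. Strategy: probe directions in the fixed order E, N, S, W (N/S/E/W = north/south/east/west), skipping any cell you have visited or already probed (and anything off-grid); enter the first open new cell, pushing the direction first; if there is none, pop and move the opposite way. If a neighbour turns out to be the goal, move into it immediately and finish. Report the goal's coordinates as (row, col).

Using maze.sense using dir: east, and get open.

I run stack.push using x: east, — result: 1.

I run maze.move using dir: east, and get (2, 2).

Then maze.sense using dir: east, — result: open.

Using stack.push using x: east, yielding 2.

Now I run maze.move using dir: east, and see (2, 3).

Using maze.sense using dir: east, — result: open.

I run stack.push using x: east, — result: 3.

Then maze.move using dir: east, giving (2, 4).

Invoking maze.sense using dir: east, → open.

Invoking stack.push using x: east, which returns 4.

Next I call maze.move using dir: east, : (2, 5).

Calling maze.sense using dir: north, → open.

Now I run stack.push using x: north, — result: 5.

I call maze.move using dir: north, which returns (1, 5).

I call maze.sense using dir: north, and see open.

I run stack.push using x: north, and get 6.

Then maze.move using dir: north, : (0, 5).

I try maze.sense using dir: west, yielding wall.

I run stack.pop, giving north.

I invoke maze.move using dir: south, and get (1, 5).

I call maze.sense using dir: west, giving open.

I run stack.push using x: west, giving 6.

Using maze.move using dir: west, yielding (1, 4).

Invoking maze.sense using dir: west, and see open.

Then stack.push using x: west, giving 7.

I run maze.move using dir: west, and see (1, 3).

Then maze.sense using dir: north, which returns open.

Using stack.push using x: north, giving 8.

Using maze.move using dir: north, which returns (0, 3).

I try maze.sense using dir: west, giving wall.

I run stack.pop, yielding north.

Then maze.move using dir: south, and observe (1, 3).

Next I call maze.sense using dir: west, and observe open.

Then stack.push using x: west, and see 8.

Calling maze.move using dir: west, and get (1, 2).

Calling maze.sense using dir: west, — result: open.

Using stack.push using x: west, and see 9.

Invoking maze.move using dir: west, and see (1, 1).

I call maze.sense using dir: north, and see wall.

I try maze.sense using dir: west, — result: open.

I call stack.push using x: west, and see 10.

Next I call maze.move using dir: west, → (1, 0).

Next I call maze.sense using dir: north, : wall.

Invoking maze.sense using dir: south, and observe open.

Then stack.push using x: south, giving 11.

Using maze.move using dir: south, — result: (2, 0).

I run maze.sense using dir: south, which returns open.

Invoking stack.push using x: south, → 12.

Using maze.move using dir: south, : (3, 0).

I use maze.sense using dir: east, : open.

I invoke stack.push using x: east, — result: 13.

Calling maze.move using dir: east, which returns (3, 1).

Calling maze.sense using dir: east, giving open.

Now I run stack.push using x: east, — result: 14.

Using maze.move using dir: east, which returns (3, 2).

I run maze.sense using dir: east, which returns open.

Now I run stack.push using x: east, — result: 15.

Calling maze.move using dir: east, : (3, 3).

Using maze.sense using dir: east, — result: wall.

Invoking maze.sense using dir: south, and observe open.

Calling stack.push using x: south, yielding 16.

I try maze.move using dir: south, and get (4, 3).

Calling maze.sense using dir: east, giving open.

Invoking stack.push using x: east, yielding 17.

Calling maze.move using dir: east, which returns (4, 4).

I use maze.sense using dir: east, which returns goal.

I run maze.move using dir: east, — result: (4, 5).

Answer: (4, 5)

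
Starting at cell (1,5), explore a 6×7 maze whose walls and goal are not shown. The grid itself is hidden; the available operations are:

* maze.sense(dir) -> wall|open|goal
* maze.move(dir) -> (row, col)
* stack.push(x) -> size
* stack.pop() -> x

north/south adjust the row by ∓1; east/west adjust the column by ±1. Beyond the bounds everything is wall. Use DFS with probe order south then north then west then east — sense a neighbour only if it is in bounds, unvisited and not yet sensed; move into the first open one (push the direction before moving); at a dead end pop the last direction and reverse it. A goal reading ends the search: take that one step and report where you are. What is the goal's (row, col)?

Using sense(dir: south), : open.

Using push(x: south), and see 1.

I try move(dir: south), : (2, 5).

Then sense(dir: south), and get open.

I try push(x: south), which returns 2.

Using move(dir: south), yielding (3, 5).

I use sense(dir: south), and see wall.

Using sense(dir: west), giving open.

Calling push(x: west), : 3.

I use move(dir: west), which returns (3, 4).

I try sense(dir: south), : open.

I invoke push(x: south), and see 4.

I try move(dir: south), which returns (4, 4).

I invoke sense(dir: south), and observe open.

Then push(x: south), which returns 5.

Next I call move(dir: south), : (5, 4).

Invoking sense(dir: west), and see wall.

I run sense(dir: east), giving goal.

I use move(dir: east), and see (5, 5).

Answer: (5, 5)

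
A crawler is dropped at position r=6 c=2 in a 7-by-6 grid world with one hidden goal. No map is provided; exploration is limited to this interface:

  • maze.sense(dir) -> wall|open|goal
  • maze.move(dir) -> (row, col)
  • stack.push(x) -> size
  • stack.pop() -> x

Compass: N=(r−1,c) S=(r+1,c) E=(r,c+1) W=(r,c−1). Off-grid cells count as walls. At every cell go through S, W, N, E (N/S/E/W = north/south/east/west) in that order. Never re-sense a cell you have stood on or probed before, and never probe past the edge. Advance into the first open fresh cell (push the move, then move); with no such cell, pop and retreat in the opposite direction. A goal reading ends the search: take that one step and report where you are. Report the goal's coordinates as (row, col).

! sense(dir→west) ~> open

! push(x→west) ~> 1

! move(dir→west) ~> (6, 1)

! sense(dir→west) ~> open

! push(x→west) ~> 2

! move(dir→west) ~> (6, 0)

! sense(dir→north) ~> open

! push(x→north) ~> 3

! move(dir→north) ~> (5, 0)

! sense(dir→north) ~> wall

! sense(dir→east) ~> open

! push(x→east) ~> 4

! move(dir→east) ~> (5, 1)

! sense(dir→north) ~> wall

! sense(dir→east) ~> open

! push(x→east) ~> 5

! move(dir→east) ~> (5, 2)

! sense(dir→north) ~> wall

! sense(dir→east) ~> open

! push(x→east) ~> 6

! move(dir→east) ~> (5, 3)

! sense(dir→south) ~> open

! push(x→south) ~> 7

! move(dir→south) ~> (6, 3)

! sense(dir→east) ~> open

! push(x→east) ~> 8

! move(dir→east) ~> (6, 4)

! sense(dir→north) ~> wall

! sense(dir→east) ~> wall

! pop() ~> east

! move(dir→west) ~> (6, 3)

! pop() ~> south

! move(dir→north) ~> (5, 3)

! sense(dir→north) ~> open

! push(x→north) ~> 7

! move(dir→north) ~> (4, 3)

! sense(dir→north) ~> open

! push(x→north) ~> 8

! move(dir→north) ~> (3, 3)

! sense(dir→west) ~> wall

! sense(dir→north) ~> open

! push(x→north) ~> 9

! move(dir→north) ~> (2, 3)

! sense(dir→west) ~> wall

! sense(dir→north) ~> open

! push(x→north) ~> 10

! move(dir→north) ~> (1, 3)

! sense(dir→west) ~> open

! push(x→west) ~> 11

! move(dir→west) ~> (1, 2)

! sense(dir→west) ~> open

! push(x→west) ~> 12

! move(dir→west) ~> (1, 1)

! sense(dir→south) ~> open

! push(x→south) ~> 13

! move(dir→south) ~> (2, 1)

! sense(dir→south) ~> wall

! sense(dir→west) ~> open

! push(x→west) ~> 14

! move(dir→west) ~> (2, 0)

! sense(dir→south) ~> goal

! move(dir→south) ~> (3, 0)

Answer: (3, 0)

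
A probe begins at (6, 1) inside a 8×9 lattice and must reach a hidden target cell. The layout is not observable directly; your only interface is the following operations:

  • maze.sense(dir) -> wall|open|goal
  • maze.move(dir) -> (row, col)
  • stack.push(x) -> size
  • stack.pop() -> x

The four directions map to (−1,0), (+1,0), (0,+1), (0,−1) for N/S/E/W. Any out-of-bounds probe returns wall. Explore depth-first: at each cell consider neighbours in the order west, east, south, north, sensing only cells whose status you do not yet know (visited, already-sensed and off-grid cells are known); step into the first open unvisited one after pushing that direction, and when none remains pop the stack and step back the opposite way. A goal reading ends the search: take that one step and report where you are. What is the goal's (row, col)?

> maze.sense dir: west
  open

> stack.push x: west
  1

> maze.move dir: west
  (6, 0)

> maze.sense dir: south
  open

> stack.push x: south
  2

> maze.move dir: south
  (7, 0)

> maze.sense dir: east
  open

> stack.push x: east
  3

> maze.move dir: east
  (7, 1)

> maze.sense dir: east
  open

> stack.push x: east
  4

> maze.move dir: east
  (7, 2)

> maze.sense dir: east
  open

> stack.push x: east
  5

> maze.move dir: east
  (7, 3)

> maze.sense dir: east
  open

> stack.push x: east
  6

> maze.move dir: east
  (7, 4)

> maze.sense dir: east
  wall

> maze.sense dir: north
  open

> stack.push x: north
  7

> maze.move dir: north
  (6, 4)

> maze.sense dir: west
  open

> stack.push x: west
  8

> maze.move dir: west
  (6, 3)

> maze.sense dir: west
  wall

> maze.sense dir: north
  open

> stack.push x: north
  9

> maze.move dir: north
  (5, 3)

> maze.sense dir: west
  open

> stack.push x: west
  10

> maze.move dir: west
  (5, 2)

> maze.sense dir: west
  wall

> maze.sense dir: north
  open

> stack.push x: north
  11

> maze.move dir: north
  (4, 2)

> maze.sense dir: west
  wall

> maze.sense dir: east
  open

> stack.push x: east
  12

> maze.move dir: east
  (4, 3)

> maze.sense dir: east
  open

> stack.push x: east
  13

> maze.move dir: east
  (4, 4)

> maze.sense dir: east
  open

> stack.push x: east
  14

> maze.move dir: east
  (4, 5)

> maze.sense dir: east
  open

> stack.push x: east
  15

> maze.move dir: east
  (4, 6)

> maze.sense dir: east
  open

> stack.push x: east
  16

> maze.move dir: east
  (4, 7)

> maze.sense dir: east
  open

> stack.push x: east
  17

> maze.move dir: east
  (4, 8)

> maze.sense dir: south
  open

> stack.push x: south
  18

> maze.move dir: south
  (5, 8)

> maze.sense dir: west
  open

> stack.push x: west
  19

> maze.move dir: west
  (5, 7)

> maze.sense dir: west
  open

> stack.push x: west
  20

> maze.move dir: west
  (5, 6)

> maze.sense dir: west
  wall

> maze.sense dir: south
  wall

> stack.pop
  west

> maze.move dir: east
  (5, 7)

> maze.sense dir: south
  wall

> stack.pop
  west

> maze.move dir: east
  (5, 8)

> maze.sense dir: south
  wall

> stack.pop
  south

> maze.move dir: north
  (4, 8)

> maze.sense dir: north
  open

> stack.push x: north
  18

> maze.move dir: north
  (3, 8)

> maze.sense dir: west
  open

> stack.push x: west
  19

> maze.move dir: west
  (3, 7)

> maze.sense dir: west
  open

> stack.push x: west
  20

> maze.move dir: west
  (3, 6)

> maze.sense dir: west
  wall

> maze.sense dir: north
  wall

> stack.pop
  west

> maze.move dir: east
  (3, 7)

> maze.sense dir: north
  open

> stack.push x: north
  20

> maze.move dir: north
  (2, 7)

> maze.sense dir: east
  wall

> maze.sense dir: north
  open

> stack.push x: north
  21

> maze.move dir: north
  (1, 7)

> maze.sense dir: west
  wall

> maze.sense dir: east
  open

> stack.push x: east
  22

> maze.move dir: east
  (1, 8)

> maze.sense dir: north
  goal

> maze.move dir: north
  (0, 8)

Answer: (0, 8)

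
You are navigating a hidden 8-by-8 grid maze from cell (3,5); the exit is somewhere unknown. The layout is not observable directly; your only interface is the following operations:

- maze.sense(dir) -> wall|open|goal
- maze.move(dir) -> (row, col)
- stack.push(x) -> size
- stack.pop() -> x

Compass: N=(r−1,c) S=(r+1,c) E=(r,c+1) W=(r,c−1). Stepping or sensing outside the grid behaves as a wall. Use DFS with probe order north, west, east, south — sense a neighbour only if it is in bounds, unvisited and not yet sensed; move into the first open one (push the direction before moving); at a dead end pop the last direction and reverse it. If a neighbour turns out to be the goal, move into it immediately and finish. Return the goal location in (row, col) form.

Invoking maze.sense passing north, giving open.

I call stack.push passing north, which returns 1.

I use maze.move passing north, — result: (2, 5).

Calling maze.sense passing north, and get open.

Now I run stack.push passing north, and observe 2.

I try maze.move passing north, and see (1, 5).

Calling maze.sense passing north, and get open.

Now I run stack.push passing north, which returns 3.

I try maze.move passing north, which returns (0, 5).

I use maze.sense passing west, and get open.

Calling stack.push passing west, : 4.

I use maze.move passing west, — result: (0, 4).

I use maze.sense passing west, : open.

Using stack.push passing west, and get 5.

Now I run maze.move passing west, and observe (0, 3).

I run maze.sense passing west, and observe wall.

Now I run maze.sense passing south, giving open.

I use stack.push passing south, giving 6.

I try maze.move passing south, yielding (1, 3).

Calling maze.sense passing west, which returns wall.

I use maze.sense passing east, which returns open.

I invoke stack.push passing east, giving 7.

Calling maze.move passing east, and get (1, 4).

I try maze.sense passing south, giving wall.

I invoke stack.pop, and get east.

I try maze.move passing west, giving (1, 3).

I call maze.sense passing south, — result: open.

Calling stack.push passing south, → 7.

I try maze.move passing south, : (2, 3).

I call maze.sense passing west, which returns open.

I try stack.push passing west, and see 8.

Then maze.move passing west, and see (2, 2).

I try maze.sense passing west, → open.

Calling stack.push passing west, which returns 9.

Now I run maze.move passing west, and see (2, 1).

Using maze.sense passing north, : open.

I invoke stack.push passing north, and observe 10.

I invoke maze.move passing north, which returns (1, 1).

Using maze.sense passing north, and get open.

Invoking stack.push passing north, which returns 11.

Calling maze.move passing north, giving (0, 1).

I use maze.sense passing west, yielding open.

Calling stack.push passing west, : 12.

Now I run maze.move passing west, and observe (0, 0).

I invoke maze.sense passing south, which returns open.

Now I run stack.push passing south, and observe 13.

I run maze.move passing south, and get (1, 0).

I try maze.sense passing south, yielding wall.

Using stack.pop, → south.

I try maze.move passing north, yielding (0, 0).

Next I call stack.pop(), and observe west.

Next I call maze.move passing east, and observe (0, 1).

I call stack.pop, and observe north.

I try maze.move passing south, and get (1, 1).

I call stack.pop(), — result: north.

I try maze.move passing south, : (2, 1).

Next I call maze.sense passing south, → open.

Invoking stack.push passing south, : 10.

Invoking maze.move passing south, yielding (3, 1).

I invoke maze.sense passing west, and observe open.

Using stack.push passing west, → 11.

I invoke maze.move passing west, — result: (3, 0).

I try maze.sense passing south, → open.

Using stack.push passing south, → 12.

I use maze.move passing south, and get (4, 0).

Invoking maze.sense passing east, and get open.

Now I run stack.push passing east, → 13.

I run maze.move passing east, and get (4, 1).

Calling maze.sense passing east, and see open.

I call stack.push passing east, → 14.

Then maze.move passing east, which returns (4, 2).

I use maze.sense passing north, and see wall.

Then maze.sense passing east, : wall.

I use maze.sense passing south, → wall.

Next I call stack.pop(), giving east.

I call maze.move passing west, giving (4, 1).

I run maze.sense passing south, giving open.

I invoke stack.push passing south, — result: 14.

Invoking maze.move passing south, → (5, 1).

I use maze.sense passing west, giving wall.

Using maze.sense passing south, → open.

I call stack.push passing south, and see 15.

I try maze.move passing south, and get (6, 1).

Using maze.sense passing west, and observe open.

Invoking stack.push passing west, and see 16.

I call maze.move passing west, — result: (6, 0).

I run maze.sense passing south, : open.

I try stack.push passing south, yielding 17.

I call maze.move passing south, and observe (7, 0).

Next I call maze.sense passing east, and get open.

I invoke stack.push passing east, which returns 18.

Then maze.move passing east, and observe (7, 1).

Next I call maze.sense passing east, → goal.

Next I call maze.move passing east, yielding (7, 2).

Answer: (7, 2)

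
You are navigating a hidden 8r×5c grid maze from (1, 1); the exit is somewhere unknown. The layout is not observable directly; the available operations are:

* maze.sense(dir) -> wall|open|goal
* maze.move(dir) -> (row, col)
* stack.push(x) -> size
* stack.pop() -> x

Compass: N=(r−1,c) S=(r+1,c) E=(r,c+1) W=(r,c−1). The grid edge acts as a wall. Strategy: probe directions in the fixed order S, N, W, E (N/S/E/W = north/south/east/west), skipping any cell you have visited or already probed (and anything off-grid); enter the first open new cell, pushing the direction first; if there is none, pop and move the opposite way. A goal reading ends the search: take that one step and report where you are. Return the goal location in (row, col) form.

# sense(dir='south') ~> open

# push(x='south') ~> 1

# move(dir='south') ~> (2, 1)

# sense(dir='south') ~> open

# push(x='south') ~> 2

# move(dir='south') ~> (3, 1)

# sense(dir='south') ~> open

# push(x='south') ~> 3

# move(dir='south') ~> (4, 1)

# sense(dir='south') ~> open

# push(x='south') ~> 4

# move(dir='south') ~> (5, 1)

# sense(dir='south') ~> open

# push(x='south') ~> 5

# move(dir='south') ~> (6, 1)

# sense(dir='south') ~> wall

# sense(dir='west') ~> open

# push(x='west') ~> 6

# move(dir='west') ~> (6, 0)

# sense(dir='south') ~> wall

# sense(dir='north') ~> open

# push(x='north') ~> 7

# move(dir='north') ~> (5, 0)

# sense(dir='north') ~> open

# push(x='north') ~> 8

# move(dir='north') ~> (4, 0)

# sense(dir='north') ~> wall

# pop() ~> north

# move(dir='south') ~> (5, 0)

# pop() ~> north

# move(dir='south') ~> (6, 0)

# pop() ~> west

# move(dir='east') ~> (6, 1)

# sense(dir='east') ~> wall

# pop() ~> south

# move(dir='north') ~> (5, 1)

# sense(dir='east') ~> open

# push(x='east') ~> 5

# move(dir='east') ~> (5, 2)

# sense(dir='north') ~> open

# push(x='north') ~> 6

# move(dir='north') ~> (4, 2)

# sense(dir='north') ~> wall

# sense(dir='east') ~> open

# push(x='east') ~> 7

# move(dir='east') ~> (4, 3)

# sense(dir='south') ~> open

# push(x='south') ~> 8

# move(dir='south') ~> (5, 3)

# sense(dir='south') ~> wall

# sense(dir='east') ~> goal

# move(dir='east') ~> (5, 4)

Answer: (5, 4)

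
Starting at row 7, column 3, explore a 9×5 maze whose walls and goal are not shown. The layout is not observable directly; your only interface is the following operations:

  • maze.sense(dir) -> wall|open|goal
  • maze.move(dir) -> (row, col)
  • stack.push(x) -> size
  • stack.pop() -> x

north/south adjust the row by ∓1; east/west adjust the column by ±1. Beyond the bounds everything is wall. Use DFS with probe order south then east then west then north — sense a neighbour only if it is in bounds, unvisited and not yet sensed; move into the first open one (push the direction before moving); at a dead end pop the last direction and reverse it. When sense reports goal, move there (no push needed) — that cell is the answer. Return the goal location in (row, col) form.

==> maze.sense(dir: south)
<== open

==> stack.push(x: south)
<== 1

==> maze.move(dir: south)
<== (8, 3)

==> maze.sense(dir: east)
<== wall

==> maze.sense(dir: west)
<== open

==> stack.push(x: west)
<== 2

==> maze.move(dir: west)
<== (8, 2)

==> maze.sense(dir: west)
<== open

==> stack.push(x: west)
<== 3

==> maze.move(dir: west)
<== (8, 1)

==> maze.sense(dir: west)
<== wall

==> maze.sense(dir: north)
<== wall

==> stack.pop()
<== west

==> maze.move(dir: east)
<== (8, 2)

==> maze.sense(dir: north)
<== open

==> stack.push(x: north)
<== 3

==> maze.move(dir: north)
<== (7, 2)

==> maze.sense(dir: north)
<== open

==> stack.push(x: north)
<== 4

==> maze.move(dir: north)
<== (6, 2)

==> maze.sense(dir: east)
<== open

==> stack.push(x: east)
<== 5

==> maze.move(dir: east)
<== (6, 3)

==> maze.sense(dir: east)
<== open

==> stack.push(x: east)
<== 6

==> maze.move(dir: east)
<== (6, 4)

==> maze.sense(dir: south)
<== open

==> stack.push(x: south)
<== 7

==> maze.move(dir: south)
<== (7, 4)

==> stack.pop()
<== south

==> maze.move(dir: north)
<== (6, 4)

==> maze.sense(dir: north)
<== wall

==> stack.pop()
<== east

==> maze.move(dir: west)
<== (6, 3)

==> maze.sense(dir: north)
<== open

==> stack.push(x: north)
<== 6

==> maze.move(dir: north)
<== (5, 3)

==> maze.sense(dir: west)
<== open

==> stack.push(x: west)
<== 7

==> maze.move(dir: west)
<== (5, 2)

==> maze.sense(dir: west)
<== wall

==> maze.sense(dir: north)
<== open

==> stack.push(x: north)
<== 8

==> maze.move(dir: north)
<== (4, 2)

==> maze.sense(dir: east)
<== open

==> stack.push(x: east)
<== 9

==> maze.move(dir: east)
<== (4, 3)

==> maze.sense(dir: east)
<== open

==> stack.push(x: east)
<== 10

==> maze.move(dir: east)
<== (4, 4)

==> maze.sense(dir: north)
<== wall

==> stack.pop()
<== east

==> maze.move(dir: west)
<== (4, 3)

==> maze.sense(dir: north)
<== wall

==> stack.pop()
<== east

==> maze.move(dir: west)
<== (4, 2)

==> maze.sense(dir: west)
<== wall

==> maze.sense(dir: north)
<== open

==> stack.push(x: north)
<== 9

==> maze.move(dir: north)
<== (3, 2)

==> maze.sense(dir: west)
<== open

==> stack.push(x: west)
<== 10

==> maze.move(dir: west)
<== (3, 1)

==> maze.sense(dir: west)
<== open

==> stack.push(x: west)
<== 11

==> maze.move(dir: west)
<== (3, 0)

==> maze.sense(dir: south)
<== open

==> stack.push(x: south)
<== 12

==> maze.move(dir: south)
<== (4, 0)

==> maze.sense(dir: south)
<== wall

==> stack.pop()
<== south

==> maze.move(dir: north)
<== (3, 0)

==> maze.sense(dir: north)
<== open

==> stack.push(x: north)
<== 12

==> maze.move(dir: north)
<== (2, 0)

==> maze.sense(dir: east)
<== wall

==> maze.sense(dir: north)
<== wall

==> stack.pop()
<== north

==> maze.move(dir: south)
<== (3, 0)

==> stack.pop()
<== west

==> maze.move(dir: east)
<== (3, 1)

==> stack.pop()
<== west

==> maze.move(dir: east)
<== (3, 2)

==> maze.sense(dir: north)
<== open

==> stack.push(x: north)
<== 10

==> maze.move(dir: north)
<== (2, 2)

==> maze.sense(dir: east)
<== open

==> stack.push(x: east)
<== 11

==> maze.move(dir: east)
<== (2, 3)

==> maze.sense(dir: east)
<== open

==> stack.push(x: east)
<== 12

==> maze.move(dir: east)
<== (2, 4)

==> maze.sense(dir: north)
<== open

==> stack.push(x: north)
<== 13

==> maze.move(dir: north)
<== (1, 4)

==> maze.sense(dir: west)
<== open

==> stack.push(x: west)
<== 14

==> maze.move(dir: west)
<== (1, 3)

==> maze.sense(dir: west)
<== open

==> stack.push(x: west)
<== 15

==> maze.move(dir: west)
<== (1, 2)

==> maze.sense(dir: west)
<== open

==> stack.push(x: west)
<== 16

==> maze.move(dir: west)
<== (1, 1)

==> maze.sense(dir: north)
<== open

==> stack.push(x: north)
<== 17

==> maze.move(dir: north)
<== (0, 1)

==> maze.sense(dir: east)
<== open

==> stack.push(x: east)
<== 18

==> maze.move(dir: east)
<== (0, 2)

==> maze.sense(dir: east)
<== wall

==> stack.pop()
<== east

==> maze.move(dir: west)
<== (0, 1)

==> maze.sense(dir: west)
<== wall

==> stack.pop()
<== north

==> maze.move(dir: south)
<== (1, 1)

==> stack.pop()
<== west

==> maze.move(dir: east)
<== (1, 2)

==> stack.pop()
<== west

==> maze.move(dir: east)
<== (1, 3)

==> stack.pop()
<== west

==> maze.move(dir: east)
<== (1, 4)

==> maze.sense(dir: north)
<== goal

==> maze.move(dir: north)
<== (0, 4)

Answer: (0, 4)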